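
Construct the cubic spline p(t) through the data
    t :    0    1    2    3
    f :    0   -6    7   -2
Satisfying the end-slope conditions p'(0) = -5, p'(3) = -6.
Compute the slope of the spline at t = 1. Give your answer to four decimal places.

With σ_i denoting the second derivative at x_i, h_i = 1, 1, 1, and Δ_i = (y_(i+1) − y_i)/h_i = -6, 13, -9:
  1·σ_0 + 4·σ_1 + 1·σ_2 = 6(Δ_1 - Δ_0) = 114
  1·σ_1 + 4·σ_2 + 1·σ_3 = 6(Δ_2 - Δ_1) = -132
Clamped end conditions give two more equations: 2h_0·σ_0 + h_0·σ_1 = 6(Δ_0 - p'(0)) = -6 and h_2·σ_2 + 2h_2·σ_3 = 6(p'(3) - Δ_2) = 18.
Solving the tridiagonal system: σ_0 = -412/15, σ_1 = 734/15, σ_2 = -814/15, σ_3 = 542/15.
On [1, 2], p'(t) = b_1 + 2c_1·(t - 1) + 3d_1·(t - 1)² with b_1 = Δ_1 - h_1(2σ_1 + σ_2)/6 = 86/15, c_1 = σ_1/2 = 367/15, d_1 = (σ_2 - σ_1)/(6h_1) = -86/5. So p'(1) = 86/15.

5.7333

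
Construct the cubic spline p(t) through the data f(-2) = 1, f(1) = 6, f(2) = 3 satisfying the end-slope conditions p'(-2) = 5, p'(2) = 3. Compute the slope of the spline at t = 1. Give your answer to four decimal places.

-4.5000

With σ_i denoting the second derivative at x_i, h_i = 3, 1, and Δ_i = (y_(i+1) − y_i)/h_i = 5/3, -3:
  3·σ_0 + 8·σ_1 + 1·σ_2 = 6(Δ_1 - Δ_0) = -28
Clamped end conditions give two more equations: 2h_0·σ_0 + h_0·σ_1 = 6(Δ_0 - p'(-2)) = -20 and h_1·σ_1 + 2h_1·σ_2 = 6(p'(2) - Δ_1) = 36.
Forward elimination and back-substitution give σ_0 = -1/3, σ_1 = -6, σ_2 = 21.
On [1, 2], p'(t) = b_1 + 2c_1·(t - 1) + 3d_1·(t - 1)² with b_1 = Δ_1 - h_1(2σ_1 + σ_2)/6 = -9/2, c_1 = σ_1/2 = -3, d_1 = (σ_2 - σ_1)/(6h_1) = 9/2. So p'(1) = -9/2.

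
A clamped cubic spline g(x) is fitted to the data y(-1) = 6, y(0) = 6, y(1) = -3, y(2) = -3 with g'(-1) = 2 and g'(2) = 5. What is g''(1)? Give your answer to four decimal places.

16.4000

Let m_i = g''(x_i). Step sizes h_i = 1, 1, 1; slopes of the chords Δ_i = (y_(i+1) - y_i)/h_i = 0, -9, 0.
  1·m_0 + 4·m_1 + 1·m_2 = 6(Δ_1 - Δ_0) = -54
  1·m_1 + 4·m_2 + 1·m_3 = 6(Δ_2 - Δ_1) = 54
Clamped end conditions give two more equations: 2h_0·m_0 + h_0·m_1 = 6(Δ_0 - g'(-1)) = -12 and h_2·m_2 + 2h_2·m_3 = 6(g'(2) - Δ_2) = 30.
Solving the tridiagonal system: m_0 = 16/5, m_1 = -92/5, m_2 = 82/5, m_3 = 34/5.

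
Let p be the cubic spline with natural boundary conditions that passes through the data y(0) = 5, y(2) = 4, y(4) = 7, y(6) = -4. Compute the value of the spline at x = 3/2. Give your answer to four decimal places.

3.5938

Write σ_i for p''(x_i). With h_i = 2, 2, 2 and divided differences Δ_i = -1/2, 3/2, -11/2, the continuity of p' gives the tridiagonal system
  2·σ_0 + 8·σ_1 + 2·σ_2 = 6(Δ_1 - Δ_0) = 12
  2·σ_1 + 8·σ_2 + 2·σ_3 = 6(Δ_2 - Δ_1) = -42
Natural end conditions: σ_0 = σ_3 = 0.
Forward elimination and back-substitution give σ_0 = 0, σ_1 = 3, σ_2 = -6, σ_3 = 0.
On [0, 2], p(x) = 5 - 3/2·x + 0·x² + 1/4·x³.
With x = 3/2: p(3/2) = 115/32.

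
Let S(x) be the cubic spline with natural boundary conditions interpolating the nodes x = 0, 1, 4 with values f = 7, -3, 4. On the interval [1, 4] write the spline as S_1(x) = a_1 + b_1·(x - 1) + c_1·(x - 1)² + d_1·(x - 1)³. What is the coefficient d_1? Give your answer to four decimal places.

Write M_i for S''(x_i). With h_i = 1, 3 and divided differences Δ_i = -10, 7/3, the continuity of S' gives the tridiagonal system
  1·M_0 + 8·M_1 + 3·M_2 = 6(Δ_1 - Δ_0) = 74
Natural end conditions: M_0 = M_2 = 0.
Solving: M_0 = 0, M_1 = 37/4, M_2 = 0.
On [1, 4], with S_1(x) = a_1 + b_1·(x - 1) + c_1·(x - 1)² + d_1·(x - 1)³: c_1 = M_1/2 = 37/8, d_1 = (M_2 - M_1)/(6h_1) = -37/72, b_1 = Δ_1 - h_1(2M_1 + M_2)/6 = -83/12.

-0.5139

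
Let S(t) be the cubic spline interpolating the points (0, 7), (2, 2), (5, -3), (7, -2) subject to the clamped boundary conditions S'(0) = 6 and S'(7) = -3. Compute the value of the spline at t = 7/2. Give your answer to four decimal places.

-3.0313

Let σ_i = S''(x_i). Step sizes h_i = 2, 3, 2; slopes of the chords Δ_i = (y_(i+1) - y_i)/h_i = -5/2, -5/3, 1/2.
  2·σ_0 + 10·σ_1 + 3·σ_2 = 6(Δ_1 - Δ_0) = 5
  3·σ_1 + 10·σ_2 + 2·σ_3 = 6(Δ_2 - Δ_1) = 13
Clamped end conditions give two more equations: 2h_0·σ_0 + h_0·σ_1 = 6(Δ_0 - S'(0)) = -51 and h_2·σ_2 + 2h_2·σ_3 = 6(S'(7) - Δ_2) = -21.
Solving: σ_0 = -85/6, σ_1 = 17/6, σ_2 = 5/3, σ_3 = -73/12.
On [2, 5], S(t) = 2 - 16/3·(t - 2) + 17/12·(t - 2)² - 7/108·(t - 2)³.
With (t - 2) = 3/2: S(7/2) = -97/32.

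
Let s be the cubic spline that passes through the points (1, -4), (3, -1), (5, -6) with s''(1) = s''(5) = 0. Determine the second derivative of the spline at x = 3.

Write σ_i for s''(x_i). With h_i = 2, 2 and divided differences Δ_i = 3/2, -5/2, the continuity of s' gives the tridiagonal system
  2·σ_0 + 8·σ_1 + 2·σ_2 = 6(Δ_1 - Δ_0) = -24
Natural end conditions: σ_0 = σ_2 = 0.
Hence σ_0 = 0, σ_1 = -3, σ_2 = 0.

-3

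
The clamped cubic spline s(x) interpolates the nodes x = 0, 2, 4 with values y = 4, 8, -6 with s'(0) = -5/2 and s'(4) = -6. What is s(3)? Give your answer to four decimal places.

Write m_i for s''(x_i). With h_i = 2, 2 and divided differences Δ_i = 2, -7, the continuity of s' gives the tridiagonal system
  2·m_0 + 8·m_1 + 2·m_2 = 6(Δ_1 - Δ_0) = -54
Clamped end conditions give two more equations: 2h_0·m_0 + h_0·m_1 = 6(Δ_0 - s'(0)) = 27 and h_1·m_1 + 2h_1·m_2 = 6(s'(4) - Δ_1) = 6.
Solving: m_0 = 101/8, m_1 = -47/4, m_2 = 59/8.
On [2, 4], s(x) = 8 - 13/8·(x - 2) - 47/8·(x - 2)² + 51/32·(x - 2)³.
With (x - 2) = 1: s(3) = 67/32.

2.0938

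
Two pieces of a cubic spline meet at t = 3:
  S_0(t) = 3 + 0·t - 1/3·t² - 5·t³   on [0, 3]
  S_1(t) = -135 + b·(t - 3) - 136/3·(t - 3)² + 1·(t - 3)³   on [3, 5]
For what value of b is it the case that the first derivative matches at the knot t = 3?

-137

S_0'(t) = 0 - 2/3·t - 15·t², so S_0'(3) = -137. On the right, S_1'(3) = b, so b = -137.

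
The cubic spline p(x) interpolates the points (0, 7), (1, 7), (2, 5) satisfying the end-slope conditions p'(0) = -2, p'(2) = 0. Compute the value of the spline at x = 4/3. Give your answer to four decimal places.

Put σ_i = p'' at the i-th knot. Here h = (1, 1) and Δ = (0, -2), so the interior equations h_(i-1)·σ_(i-1) + 2(h_(i-1)+h_i)·σ_i + h_i·σ_(i+1) = 6(Δ_i − Δ_(i-1)) read
  1·σ_0 + 4·σ_1 + 1·σ_2 = 6(Δ_1 - Δ_0) = -12
Clamped end conditions give two more equations: 2h_0·σ_0 + h_0·σ_1 = 6(Δ_0 - p'(0)) = 12 and h_1·σ_1 + 2h_1·σ_2 = 6(p'(2) - Δ_1) = 12.
Hence σ_0 = 10, σ_1 = -8, σ_2 = 10.
On [1, 2], p(x) = 7 - 1·(x - 1) - 4·(x - 1)² + 3·(x - 1)³.
With (x - 1) = 1/3: p(4/3) = 19/3.

6.3333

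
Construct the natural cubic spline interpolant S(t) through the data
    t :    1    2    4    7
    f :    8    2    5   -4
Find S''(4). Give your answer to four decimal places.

-4.5000

Put m_i = S'' at the i-th knot. Here h = (1, 2, 3) and Δ = (-6, 3/2, -3), so the interior equations h_(i-1)·m_(i-1) + 2(h_(i-1)+h_i)·m_i + h_i·m_(i+1) = 6(Δ_i − Δ_(i-1)) read
  1·m_0 + 6·m_1 + 2·m_2 = 6(Δ_1 - Δ_0) = 45
  2·m_1 + 10·m_2 + 3·m_3 = 6(Δ_2 - Δ_1) = -27
Natural end conditions: m_0 = m_3 = 0.
Solving: m_0 = 0, m_1 = 9, m_2 = -9/2, m_3 = 0.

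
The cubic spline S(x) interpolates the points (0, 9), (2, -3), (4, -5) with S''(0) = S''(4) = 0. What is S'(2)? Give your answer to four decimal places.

Put σ_i = S'' at the i-th knot. Here h = (2, 2) and Δ = (-6, -1), so the interior equations h_(i-1)·σ_(i-1) + 2(h_(i-1)+h_i)·σ_i + h_i·σ_(i+1) = 6(Δ_i − Δ_(i-1)) read
  2·σ_0 + 8·σ_1 + 2·σ_2 = 6(Δ_1 - Δ_0) = 30
Natural end conditions: σ_0 = σ_2 = 0.
Solving the tridiagonal system: σ_0 = 0, σ_1 = 15/4, σ_2 = 0.
On [2, 4], S'(x) = b_1 + 2c_1·(x - 2) + 3d_1·(x - 2)² with b_1 = Δ_1 - h_1(2σ_1 + σ_2)/6 = -7/2, c_1 = σ_1/2 = 15/8, d_1 = (σ_2 - σ_1)/(6h_1) = -5/16. So S'(2) = -7/2.

-3.5000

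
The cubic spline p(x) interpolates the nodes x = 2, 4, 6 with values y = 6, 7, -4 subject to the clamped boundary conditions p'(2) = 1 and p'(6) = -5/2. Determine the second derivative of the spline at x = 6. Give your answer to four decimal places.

8.1250

With M_i denoting the second derivative at x_i, h_i = 2, 2, and Δ_i = (y_(i+1) − y_i)/h_i = 1/2, -11/2:
  2·M_0 + 8·M_1 + 2·M_2 = 6(Δ_1 - Δ_0) = -36
Clamped end conditions give two more equations: 2h_0·M_0 + h_0·M_1 = 6(Δ_0 - p'(2)) = -3 and h_1·M_1 + 2h_1·M_2 = 6(p'(6) - Δ_1) = 18.
Solving the tridiagonal system: M_0 = 23/8, M_1 = -29/4, M_2 = 65/8.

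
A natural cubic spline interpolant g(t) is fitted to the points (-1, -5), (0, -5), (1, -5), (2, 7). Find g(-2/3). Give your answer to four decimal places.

Write M_i for g''(x_i). With h_i = 1, 1, 1 and divided differences Δ_i = 0, 0, 12, the continuity of g' gives the tridiagonal system
  1·M_0 + 4·M_1 + 1·M_2 = 6(Δ_1 - Δ_0) = 0
  1·M_1 + 4·M_2 + 1·M_3 = 6(Δ_2 - Δ_1) = 72
Natural end conditions: M_0 = M_3 = 0.
Solving the tridiagonal system: M_0 = 0, M_1 = -24/5, M_2 = 96/5, M_3 = 0.
On [-1, 0], g(t) = -5 + 4/5·(t + 1) + 0·(t + 1)² - 4/5·(t + 1)³.
With (t + 1) = 1/3: g(-2/3) = -643/135.

-4.7630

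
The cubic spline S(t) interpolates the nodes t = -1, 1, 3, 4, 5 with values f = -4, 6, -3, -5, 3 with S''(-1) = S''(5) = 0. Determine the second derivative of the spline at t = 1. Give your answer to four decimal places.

Let m_i = S''(x_i). Step sizes h_i = 2, 2, 1, 1; slopes of the chords Δ_i = (y_(i+1) - y_i)/h_i = 5, -9/2, -2, 8.
  2·m_0 + 8·m_1 + 2·m_2 = 6(Δ_1 - Δ_0) = -57
  2·m_1 + 6·m_2 + 1·m_3 = 6(Δ_2 - Δ_1) = 15
  1·m_2 + 4·m_3 + 1·m_4 = 6(Δ_3 - Δ_2) = 60
Natural end conditions: m_0 = m_4 = 0.
Forward elimination and back-substitution give m_0 = 0, m_1 = -437/56, m_2 = 19/7, m_3 = 401/28, m_4 = 0.

-7.8036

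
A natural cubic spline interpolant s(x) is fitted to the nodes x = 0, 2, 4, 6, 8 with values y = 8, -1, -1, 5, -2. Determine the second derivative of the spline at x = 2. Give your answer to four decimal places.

2.6250

Let M_i = s''(x_i). Step sizes h_i = 2, 2, 2, 2; slopes of the chords Δ_i = (y_(i+1) - y_i)/h_i = -9/2, 0, 3, -7/2.
  2·M_0 + 8·M_1 + 2·M_2 = 6(Δ_1 - Δ_0) = 27
  2·M_1 + 8·M_2 + 2·M_3 = 6(Δ_2 - Δ_1) = 18
  2·M_2 + 8·M_3 + 2·M_4 = 6(Δ_3 - Δ_2) = -39
Natural end conditions: M_0 = M_4 = 0.
Solving: M_0 = 0, M_1 = 21/8, M_2 = 3, M_3 = -45/8, M_4 = 0.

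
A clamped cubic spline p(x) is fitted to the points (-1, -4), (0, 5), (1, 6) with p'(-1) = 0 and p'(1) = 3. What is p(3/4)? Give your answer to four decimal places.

Write σ_i for p''(x_i). With h_i = 1, 1 and divided differences Δ_i = 9, 1, the continuity of p' gives the tridiagonal system
  1·σ_0 + 4·σ_1 + 1·σ_2 = 6(Δ_1 - Δ_0) = -48
Clamped end conditions give two more equations: 2h_0·σ_0 + h_0·σ_1 = 6(Δ_0 - p'(-1)) = 54 and h_1·σ_1 + 2h_1·σ_2 = 6(p'(1) - Δ_1) = 12.
Forward elimination and back-substitution give σ_0 = 81/2, σ_1 = -27, σ_2 = 39/2.
On [0, 1], p(x) = 5 + 27/4·x - 27/2·x² + 31/4·x³.
With x = 3/4: p(3/4) = 1469/256.

5.7383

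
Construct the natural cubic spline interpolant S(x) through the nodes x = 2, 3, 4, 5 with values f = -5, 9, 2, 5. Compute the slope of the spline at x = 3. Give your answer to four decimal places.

Write m_i for S''(x_i). With h_i = 1, 1, 1 and divided differences Δ_i = 14, -7, 3, the continuity of S' gives the tridiagonal system
  1·m_0 + 4·m_1 + 1·m_2 = 6(Δ_1 - Δ_0) = -126
  1·m_1 + 4·m_2 + 1·m_3 = 6(Δ_2 - Δ_1) = 60
Natural end conditions: m_0 = m_3 = 0.
Hence m_0 = 0, m_1 = -188/5, m_2 = 122/5, m_3 = 0.
On [3, 4], S'(x) = b_1 + 2c_1·(x - 3) + 3d_1·(x - 3)² with b_1 = Δ_1 - h_1(2m_1 + m_2)/6 = 22/15, c_1 = m_1/2 = -94/5, d_1 = (m_2 - m_1)/(6h_1) = 31/3. So S'(3) = 22/15.

1.4667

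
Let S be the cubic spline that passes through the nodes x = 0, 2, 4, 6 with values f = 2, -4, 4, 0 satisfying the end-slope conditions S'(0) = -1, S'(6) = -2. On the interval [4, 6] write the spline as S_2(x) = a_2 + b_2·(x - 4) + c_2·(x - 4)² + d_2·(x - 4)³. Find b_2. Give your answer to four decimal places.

1.8667

Let m_i = S''(x_i). Step sizes h_i = 2, 2, 2; slopes of the chords Δ_i = (y_(i+1) - y_i)/h_i = -3, 4, -2.
  2·m_0 + 8·m_1 + 2·m_2 = 6(Δ_1 - Δ_0) = 42
  2·m_1 + 8·m_2 + 2·m_3 = 6(Δ_2 - Δ_1) = -36
Clamped end conditions give two more equations: 2h_0·m_0 + h_0·m_1 = 6(Δ_0 - S'(0)) = -12 and h_2·m_2 + 2h_2·m_3 = 6(S'(6) - Δ_2) = 0.
Hence m_0 = -113/15, m_1 = 136/15, m_2 = -116/15, m_3 = 58/15.
On [4, 6], with S_2(x) = a_2 + b_2·(x - 4) + c_2·(x - 4)² + d_2·(x - 4)³: c_2 = m_2/2 = -58/15, d_2 = (m_3 - m_2)/(6h_2) = 29/30, b_2 = Δ_2 - h_2(2m_2 + m_3)/6 = 28/15.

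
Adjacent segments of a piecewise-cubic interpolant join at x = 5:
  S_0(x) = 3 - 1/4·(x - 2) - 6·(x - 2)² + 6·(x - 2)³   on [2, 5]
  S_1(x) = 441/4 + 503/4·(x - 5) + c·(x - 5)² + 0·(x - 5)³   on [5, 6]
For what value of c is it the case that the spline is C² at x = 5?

48

S_0''(x) = -12 + 36·(x - 2), so S_0''(5) = 96. On the right, S_1''(5) = 2c, so c = 48.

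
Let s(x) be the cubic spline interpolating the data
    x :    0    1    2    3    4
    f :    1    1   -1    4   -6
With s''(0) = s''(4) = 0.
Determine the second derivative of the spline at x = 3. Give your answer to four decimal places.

Write M_i for s''(x_i). With h_i = 1, 1, 1, 1 and divided differences Δ_i = 0, -2, 5, -10, the continuity of s' gives the tridiagonal system
  1·M_0 + 4·M_1 + 1·M_2 = 6(Δ_1 - Δ_0) = -12
  1·M_1 + 4·M_2 + 1·M_3 = 6(Δ_2 - Δ_1) = 42
  1·M_2 + 4·M_3 + 1·M_4 = 6(Δ_3 - Δ_2) = -90
Natural end conditions: M_0 = M_4 = 0.
Solving the tridiagonal system: M_0 = 0, M_1 = -219/28, M_2 = 135/7, M_3 = -765/28, M_4 = 0.

-27.3214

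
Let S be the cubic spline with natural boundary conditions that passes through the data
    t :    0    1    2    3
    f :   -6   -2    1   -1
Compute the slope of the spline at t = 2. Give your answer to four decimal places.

0.5333

With M_i denoting the second derivative at x_i, h_i = 1, 1, 1, and Δ_i = (y_(i+1) − y_i)/h_i = 4, 3, -2:
  1·M_0 + 4·M_1 + 1·M_2 = 6(Δ_1 - Δ_0) = -6
  1·M_1 + 4·M_2 + 1·M_3 = 6(Δ_2 - Δ_1) = -30
Natural end conditions: M_0 = M_3 = 0.
Hence M_0 = 0, M_1 = 2/5, M_2 = -38/5, M_3 = 0.
On [2, 3], S'(t) = b_2 + 2c_2·(t - 2) + 3d_2·(t - 2)² with b_2 = Δ_2 - h_2(2M_2 + M_3)/6 = 8/15, c_2 = M_2/2 = -19/5, d_2 = (M_3 - M_2)/(6h_2) = 19/15. So S'(2) = 8/15.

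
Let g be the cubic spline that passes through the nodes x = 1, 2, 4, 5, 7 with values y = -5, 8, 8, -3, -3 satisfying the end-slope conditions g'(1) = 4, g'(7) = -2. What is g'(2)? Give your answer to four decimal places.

13.4839

With M_i denoting the second derivative at x_i, h_i = 1, 2, 1, 2, and Δ_i = (y_(i+1) − y_i)/h_i = 13, 0, -11, 0:
  1·M_0 + 6·M_1 + 2·M_2 = 6(Δ_1 - Δ_0) = -78
  2·M_1 + 6·M_2 + 1·M_3 = 6(Δ_2 - Δ_1) = -66
  1·M_2 + 6·M_3 + 2·M_4 = 6(Δ_3 - Δ_2) = 66
Clamped end conditions give two more equations: 2h_0·M_0 + h_0·M_1 = 6(Δ_0 - g'(1)) = 54 and h_3·M_3 + 2h_3·M_4 = 6(g'(7) - Δ_3) = -12.
Hence M_0 = 1086/31, M_1 = -498/31, M_2 = -258/31, M_3 = 498/31, M_4 = -342/31.
On [2, 4], g'(x) = b_1 + 2c_1·(x - 2) + 3d_1·(x - 2)² with b_1 = Δ_1 - h_1(2M_1 + M_2)/6 = 418/31, c_1 = M_1/2 = -249/31, d_1 = (M_2 - M_1)/(6h_1) = 20/31. So g'(2) = 418/31.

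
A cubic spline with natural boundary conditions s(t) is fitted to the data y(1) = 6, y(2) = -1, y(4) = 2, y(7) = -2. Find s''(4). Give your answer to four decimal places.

Let M_i = s''(x_i). Step sizes h_i = 1, 2, 3; slopes of the chords Δ_i = (y_(i+1) - y_i)/h_i = -7, 3/2, -4/3.
  1·M_0 + 6·M_1 + 2·M_2 = 6(Δ_1 - Δ_0) = 51
  2·M_1 + 10·M_2 + 3·M_3 = 6(Δ_2 - Δ_1) = -17
Natural end conditions: M_0 = M_3 = 0.
Solving the tridiagonal system: M_0 = 0, M_1 = 68/7, M_2 = -51/14, M_3 = 0.

-3.6429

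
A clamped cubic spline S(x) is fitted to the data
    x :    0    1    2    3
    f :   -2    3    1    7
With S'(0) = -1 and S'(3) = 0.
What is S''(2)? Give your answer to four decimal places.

Put σ_i = S'' at the i-th knot. Here h = (1, 1, 1) and Δ = (5, -2, 6), so the interior equations h_(i-1)·σ_(i-1) + 2(h_(i-1)+h_i)·σ_i + h_i·σ_(i+1) = 6(Δ_i − Δ_(i-1)) read
  1·σ_0 + 4·σ_1 + 1·σ_2 = 6(Δ_1 - Δ_0) = -42
  1·σ_1 + 4·σ_2 + 1·σ_3 = 6(Δ_2 - Δ_1) = 48
Clamped end conditions give two more equations: 2h_0·σ_0 + h_0·σ_1 = 6(Δ_0 - S'(0)) = 36 and h_2·σ_2 + 2h_2·σ_3 = 6(S'(3) - Δ_2) = -36.
Solving: σ_0 = 454/15, σ_1 = -368/15, σ_2 = 388/15, σ_3 = -464/15.

25.8667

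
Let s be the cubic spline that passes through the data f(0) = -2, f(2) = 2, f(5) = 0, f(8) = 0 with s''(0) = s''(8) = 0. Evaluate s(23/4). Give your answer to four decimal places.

-0.3902

Write M_i for s''(x_i). With h_i = 2, 3, 3 and divided differences Δ_i = 2, -2/3, 0, the continuity of s' gives the tridiagonal system
  2·M_0 + 10·M_1 + 3·M_2 = 6(Δ_1 - Δ_0) = -16
  3·M_1 + 12·M_2 + 3·M_3 = 6(Δ_2 - Δ_1) = 4
Natural end conditions: M_0 = M_3 = 0.
Forward elimination and back-substitution give M_0 = 0, M_1 = -68/37, M_2 = 88/111, M_3 = 0.
On [5, 8], s(x) = 0 - 88/111·(x - 5) + 44/111·(x - 5)² - 44/999·(x - 5)³.
With (x - 5) = 3/4: s(23/4) = -231/592.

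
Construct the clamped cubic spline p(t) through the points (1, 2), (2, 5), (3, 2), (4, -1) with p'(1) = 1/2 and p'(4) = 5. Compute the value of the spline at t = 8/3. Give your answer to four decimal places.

With M_i denoting the second derivative at x_i, h_i = 1, 1, 1, and Δ_i = (y_(i+1) − y_i)/h_i = 3, -3, -3:
  1·M_0 + 4·M_1 + 1·M_2 = 6(Δ_1 - Δ_0) = -36
  1·M_1 + 4·M_2 + 1·M_3 = 6(Δ_2 - Δ_1) = 0
Clamped end conditions give two more equations: 2h_0·M_0 + h_0·M_1 = 6(Δ_0 - p'(1)) = 15 and h_2·M_2 + 2h_2·M_3 = 6(p'(4) - Δ_2) = 48.
Solving: M_0 = 66/5, M_1 = -57/5, M_2 = -18/5, M_3 = 129/5.
On [2, 3], p(t) = 5 + 7/5·(t - 2) - 57/10·(t - 2)² + 13/10·(t - 2)³.
With (t - 2) = 2/3: p(8/3) = 511/135.

3.7852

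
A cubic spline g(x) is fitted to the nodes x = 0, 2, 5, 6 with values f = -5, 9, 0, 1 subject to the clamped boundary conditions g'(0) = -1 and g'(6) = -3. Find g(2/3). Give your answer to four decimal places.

Put M_i = g'' at the i-th knot. Here h = (2, 3, 1) and Δ = (7, -3, 1), so the interior equations h_(i-1)·M_(i-1) + 2(h_(i-1)+h_i)·M_i + h_i·M_(i+1) = 6(Δ_i − Δ_(i-1)) read
  2·M_0 + 10·M_1 + 3·M_2 = 6(Δ_1 - Δ_0) = -60
  3·M_1 + 8·M_2 + 1·M_3 = 6(Δ_2 - Δ_1) = 24
Clamped end conditions give two more equations: 2h_0·M_0 + h_0·M_1 = 6(Δ_0 - g'(0)) = 48 and h_2·M_2 + 2h_2·M_3 = 6(g'(6) - Δ_2) = -24.
Forward elimination and back-substitution give M_0 = 238/13, M_1 = -164/13, M_2 = 128/13, M_3 = -220/13.
On [0, 2], g(x) = -5 - 1·x + 119/13·x² - 67/26·x³.
With x = 2/3: g(2/3) = -829/351.

-2.3618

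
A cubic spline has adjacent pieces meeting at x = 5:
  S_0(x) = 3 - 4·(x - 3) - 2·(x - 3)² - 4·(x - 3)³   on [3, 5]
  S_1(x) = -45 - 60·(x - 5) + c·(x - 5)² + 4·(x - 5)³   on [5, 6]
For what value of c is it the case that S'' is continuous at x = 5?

S_0''(x) = -4 - 24·(x - 3), so S_0''(5) = -52. On the right, S_1''(5) = 2c, so c = -26.

-26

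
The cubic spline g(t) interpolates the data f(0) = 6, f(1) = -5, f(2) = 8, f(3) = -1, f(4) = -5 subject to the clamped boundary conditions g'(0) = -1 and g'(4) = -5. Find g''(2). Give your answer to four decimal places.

Put m_i = g'' at the i-th knot. Here h = (1, 1, 1, 1) and Δ = (-11, 13, -9, -4), so the interior equations h_(i-1)·m_(i-1) + 2(h_(i-1)+h_i)·m_i + h_i·m_(i+1) = 6(Δ_i − Δ_(i-1)) read
  1·m_0 + 4·m_1 + 1·m_2 = 6(Δ_1 - Δ_0) = 144
  1·m_1 + 4·m_2 + 1·m_3 = 6(Δ_2 - Δ_1) = -132
  1·m_2 + 4·m_3 + 1·m_4 = 6(Δ_3 - Δ_2) = 30
Clamped end conditions give two more equations: 2h_0·m_0 + h_0·m_1 = 6(Δ_0 - g'(0)) = -60 and h_3·m_3 + 2h_3·m_4 = 6(g'(4) - Δ_3) = -6.
Forward elimination and back-substitution give m_0 = -1759/28, m_1 = 919/14, m_2 = -223/4, m_3 = 355/14, m_4 = -439/28.

-55.7500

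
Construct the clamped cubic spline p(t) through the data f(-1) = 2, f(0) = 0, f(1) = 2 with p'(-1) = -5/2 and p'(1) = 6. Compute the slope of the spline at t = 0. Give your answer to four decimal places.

With m_i denoting the second derivative at x_i, h_i = 1, 1, and Δ_i = (y_(i+1) − y_i)/h_i = -2, 2:
  1·m_0 + 4·m_1 + 1·m_2 = 6(Δ_1 - Δ_0) = 24
Clamped end conditions give two more equations: 2h_0·m_0 + h_0·m_1 = 6(Δ_0 - p'(-1)) = 3 and h_1·m_1 + 2h_1·m_2 = 6(p'(1) - Δ_1) = 24.
Solving: m_0 = -1/4, m_1 = 7/2, m_2 = 41/4.
On [0, 1], p'(t) = b_1 + 2c_1·t + 3d_1·t² with b_1 = Δ_1 - h_1(2m_1 + m_2)/6 = -7/8, c_1 = m_1/2 = 7/4, d_1 = (m_2 - m_1)/(6h_1) = 9/8. So p'(0) = -7/8.

-0.8750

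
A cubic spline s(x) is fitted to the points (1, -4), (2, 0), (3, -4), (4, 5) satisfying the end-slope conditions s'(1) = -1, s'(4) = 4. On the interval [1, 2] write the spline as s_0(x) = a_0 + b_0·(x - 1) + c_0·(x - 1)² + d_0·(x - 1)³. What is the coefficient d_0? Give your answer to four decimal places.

Let M_i = s''(x_i). Step sizes h_i = 1, 1, 1; slopes of the chords Δ_i = (y_(i+1) - y_i)/h_i = 4, -4, 9.
  1·M_0 + 4·M_1 + 1·M_2 = 6(Δ_1 - Δ_0) = -48
  1·M_1 + 4·M_2 + 1·M_3 = 6(Δ_2 - Δ_1) = 78
Clamped end conditions give two more equations: 2h_0·M_0 + h_0·M_1 = 6(Δ_0 - s'(1)) = 30 and h_2·M_2 + 2h_2·M_3 = 6(s'(4) - Δ_2) = -30.
Solving the tridiagonal system: M_0 = 434/15, M_1 = -418/15, M_2 = 518/15, M_3 = -484/15.
On [1, 2], with s_0(x) = a_0 + b_0·(x - 1) + c_0·(x - 1)² + d_0·(x - 1)³: c_0 = M_0/2 = 217/15, d_0 = (M_1 - M_0)/(6h_0) = -142/15, b_0 = Δ_0 - h_0(2M_0 + M_1)/6 = -1.

-9.4667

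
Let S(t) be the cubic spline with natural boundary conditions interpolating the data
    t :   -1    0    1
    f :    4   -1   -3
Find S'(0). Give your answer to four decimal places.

-3.5000

Write M_i for S''(x_i). With h_i = 1, 1 and divided differences Δ_i = -5, -2, the continuity of S' gives the tridiagonal system
  1·M_0 + 4·M_1 + 1·M_2 = 6(Δ_1 - Δ_0) = 18
Natural end conditions: M_0 = M_2 = 0.
Forward elimination and back-substitution give M_0 = 0, M_1 = 9/2, M_2 = 0.
On [0, 1], S'(t) = b_1 + 2c_1·t + 3d_1·t² with b_1 = Δ_1 - h_1(2M_1 + M_2)/6 = -7/2, c_1 = M_1/2 = 9/4, d_1 = (M_2 - M_1)/(6h_1) = -3/4. So S'(0) = -7/2.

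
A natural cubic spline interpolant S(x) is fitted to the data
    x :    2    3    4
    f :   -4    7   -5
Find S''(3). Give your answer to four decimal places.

Write σ_i for S''(x_i). With h_i = 1, 1 and divided differences Δ_i = 11, -12, the continuity of S' gives the tridiagonal system
  1·σ_0 + 4·σ_1 + 1·σ_2 = 6(Δ_1 - Δ_0) = -138
Natural end conditions: σ_0 = σ_2 = 0.
Hence σ_0 = 0, σ_1 = -69/2, σ_2 = 0.

-34.5000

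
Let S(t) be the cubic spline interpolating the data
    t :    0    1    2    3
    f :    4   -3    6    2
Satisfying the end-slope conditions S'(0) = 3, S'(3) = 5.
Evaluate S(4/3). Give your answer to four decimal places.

-0.8296

Let M_i = S''(x_i). Step sizes h_i = 1, 1, 1; slopes of the chords Δ_i = (y_(i+1) - y_i)/h_i = -7, 9, -4.
  1·M_0 + 4·M_1 + 1·M_2 = 6(Δ_1 - Δ_0) = 96
  1·M_1 + 4·M_2 + 1·M_3 = 6(Δ_2 - Δ_1) = -78
Clamped end conditions give two more equations: 2h_0·M_0 + h_0·M_1 = 6(Δ_0 - S'(0)) = -60 and h_2·M_2 + 2h_2·M_3 = 6(S'(3) - Δ_2) = 54.
Solving: M_0 = -814/15, M_1 = 728/15, M_2 = -658/15, M_3 = 734/15.
On [1, 2], S(t) = -3 + 2/15·(t - 1) + 364/15·(t - 1)² - 77/5·(t - 1)³.
With (t - 1) = 1/3: S(4/3) = -112/135.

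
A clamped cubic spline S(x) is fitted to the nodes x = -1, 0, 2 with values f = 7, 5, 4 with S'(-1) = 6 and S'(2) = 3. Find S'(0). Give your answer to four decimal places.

Write σ_i for S''(x_i). With h_i = 1, 2 and divided differences Δ_i = -2, -1/2, the continuity of S' gives the tridiagonal system
  1·σ_0 + 6·σ_1 + 2·σ_2 = 6(Δ_1 - Δ_0) = 9
Clamped end conditions give two more equations: 2h_0·σ_0 + h_0·σ_1 = 6(Δ_0 - S'(-1)) = -48 and h_1·σ_1 + 2h_1·σ_2 = 6(S'(2) - Δ_1) = 21.
Forward elimination and back-substitution give σ_0 = -53/2, σ_1 = 5, σ_2 = 11/4.
On [0, 2], S'(x) = b_1 + 2c_1·x + 3d_1·x² with b_1 = Δ_1 - h_1(2σ_1 + σ_2)/6 = -19/4, c_1 = σ_1/2 = 5/2, d_1 = (σ_2 - σ_1)/(6h_1) = -3/16. So S'(0) = -19/4.

-4.7500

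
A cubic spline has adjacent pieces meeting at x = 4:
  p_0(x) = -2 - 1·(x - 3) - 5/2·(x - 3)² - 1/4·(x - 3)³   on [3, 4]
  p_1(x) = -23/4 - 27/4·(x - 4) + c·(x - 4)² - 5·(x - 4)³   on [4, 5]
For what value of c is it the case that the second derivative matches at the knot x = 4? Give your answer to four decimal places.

-3.2500

p_0''(x) = -5 - 3/2·(x - 3), so p_0''(4) = -13/2. On the right, p_1''(4) = 2c, so c = -13/4.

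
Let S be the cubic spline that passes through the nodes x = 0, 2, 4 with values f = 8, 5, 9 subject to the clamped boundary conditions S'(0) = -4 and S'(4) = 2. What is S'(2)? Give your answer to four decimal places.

0.8750

Let M_i = S''(x_i). Step sizes h_i = 2, 2; slopes of the chords Δ_i = (y_(i+1) - y_i)/h_i = -3/2, 2.
  2·M_0 + 8·M_1 + 2·M_2 = 6(Δ_1 - Δ_0) = 21
Clamped end conditions give two more equations: 2h_0·M_0 + h_0·M_1 = 6(Δ_0 - S'(0)) = 15 and h_1·M_1 + 2h_1·M_2 = 6(S'(4) - Δ_1) = 0.
Hence M_0 = 21/8, M_1 = 9/4, M_2 = -9/8.
On [2, 4], S'(x) = b_1 + 2c_1·(x - 2) + 3d_1·(x - 2)² with b_1 = Δ_1 - h_1(2M_1 + M_2)/6 = 7/8, c_1 = M_1/2 = 9/8, d_1 = (M_2 - M_1)/(6h_1) = -9/32. So S'(2) = 7/8.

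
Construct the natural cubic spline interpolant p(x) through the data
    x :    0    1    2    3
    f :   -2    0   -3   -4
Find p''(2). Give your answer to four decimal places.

Write m_i for p''(x_i). With h_i = 1, 1, 1 and divided differences Δ_i = 2, -3, -1, the continuity of p' gives the tridiagonal system
  1·m_0 + 4·m_1 + 1·m_2 = 6(Δ_1 - Δ_0) = -30
  1·m_1 + 4·m_2 + 1·m_3 = 6(Δ_2 - Δ_1) = 12
Natural end conditions: m_0 = m_3 = 0.
Solving the tridiagonal system: m_0 = 0, m_1 = -44/5, m_2 = 26/5, m_3 = 0.

5.2000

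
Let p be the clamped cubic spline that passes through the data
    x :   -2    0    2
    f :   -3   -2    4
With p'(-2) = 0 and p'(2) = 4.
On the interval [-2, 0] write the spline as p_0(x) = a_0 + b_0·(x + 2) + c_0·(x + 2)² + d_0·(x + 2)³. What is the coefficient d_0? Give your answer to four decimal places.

0.1563

Put M_i = p'' at the i-th knot. Here h = (2, 2) and Δ = (1/2, 3), so the interior equations h_(i-1)·M_(i-1) + 2(h_(i-1)+h_i)·M_i + h_i·M_(i+1) = 6(Δ_i − Δ_(i-1)) read
  2·M_0 + 8·M_1 + 2·M_2 = 6(Δ_1 - Δ_0) = 15
Clamped end conditions give two more equations: 2h_0·M_0 + h_0·M_1 = 6(Δ_0 - p'(-2)) = 3 and h_1·M_1 + 2h_1·M_2 = 6(p'(2) - Δ_1) = 6.
Hence M_0 = -1/8, M_1 = 7/4, M_2 = 5/8.
On [-2, 0], with p_0(x) = a_0 + b_0·(x + 2) + c_0·(x + 2)² + d_0·(x + 2)³: c_0 = M_0/2 = -1/16, d_0 = (M_1 - M_0)/(6h_0) = 5/32, b_0 = Δ_0 - h_0(2M_0 + M_1)/6 = 0.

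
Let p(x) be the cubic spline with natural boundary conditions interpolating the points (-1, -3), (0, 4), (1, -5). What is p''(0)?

-24

Put σ_i = p'' at the i-th knot. Here h = (1, 1) and Δ = (7, -9), so the interior equations h_(i-1)·σ_(i-1) + 2(h_(i-1)+h_i)·σ_i + h_i·σ_(i+1) = 6(Δ_i − Δ_(i-1)) read
  1·σ_0 + 4·σ_1 + 1·σ_2 = 6(Δ_1 - Δ_0) = -96
Natural end conditions: σ_0 = σ_2 = 0.
Hence σ_0 = 0, σ_1 = -24, σ_2 = 0.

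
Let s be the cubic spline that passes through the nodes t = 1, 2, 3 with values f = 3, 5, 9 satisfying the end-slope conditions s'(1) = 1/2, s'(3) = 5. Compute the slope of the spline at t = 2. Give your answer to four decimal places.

3.1250

With M_i denoting the second derivative at x_i, h_i = 1, 1, and Δ_i = (y_(i+1) − y_i)/h_i = 2, 4:
  1·M_0 + 4·M_1 + 1·M_2 = 6(Δ_1 - Δ_0) = 12
Clamped end conditions give two more equations: 2h_0·M_0 + h_0·M_1 = 6(Δ_0 - s'(1)) = 9 and h_1·M_1 + 2h_1·M_2 = 6(s'(3) - Δ_1) = 6.
Hence M_0 = 15/4, M_1 = 3/2, M_2 = 9/4.
On [2, 3], s'(t) = b_1 + 2c_1·(t - 2) + 3d_1·(t - 2)² with b_1 = Δ_1 - h_1(2M_1 + M_2)/6 = 25/8, c_1 = M_1/2 = 3/4, d_1 = (M_2 - M_1)/(6h_1) = 1/8. So s'(2) = 25/8.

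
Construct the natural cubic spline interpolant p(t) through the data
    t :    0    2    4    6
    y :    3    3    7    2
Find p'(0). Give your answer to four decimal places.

-0.8333

Let M_i = p''(x_i). Step sizes h_i = 2, 2, 2; slopes of the chords Δ_i = (y_(i+1) - y_i)/h_i = 0, 2, -5/2.
  2·M_0 + 8·M_1 + 2·M_2 = 6(Δ_1 - Δ_0) = 12
  2·M_1 + 8·M_2 + 2·M_3 = 6(Δ_2 - Δ_1) = -27
Natural end conditions: M_0 = M_3 = 0.
Hence M_0 = 0, M_1 = 5/2, M_2 = -4, M_3 = 0.
On [0, 2], p'(t) = b_0 + 2c_0·t + 3d_0·t² with b_0 = Δ_0 - h_0(2M_0 + M_1)/6 = -5/6, c_0 = M_0/2 = 0, d_0 = (M_1 - M_0)/(6h_0) = 5/24. So p'(0) = -5/6.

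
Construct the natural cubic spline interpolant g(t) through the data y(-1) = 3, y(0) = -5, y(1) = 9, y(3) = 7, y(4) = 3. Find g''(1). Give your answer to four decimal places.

Put M_i = g'' at the i-th knot. Here h = (1, 1, 2, 1) and Δ = (-8, 14, -1, -4), so the interior equations h_(i-1)·M_(i-1) + 2(h_(i-1)+h_i)·M_i + h_i·M_(i+1) = 6(Δ_i − Δ_(i-1)) read
  1·M_0 + 4·M_1 + 1·M_2 = 6(Δ_1 - Δ_0) = 132
  1·M_1 + 6·M_2 + 2·M_3 = 6(Δ_2 - Δ_1) = -90
  2·M_2 + 6·M_3 + 1·M_4 = 6(Δ_3 - Δ_2) = -18
Natural end conditions: M_0 = M_4 = 0.
Solving: M_0 = 0, M_1 = 2364/61, M_2 = -1404/61, M_3 = 285/61, M_4 = 0.

-23.0164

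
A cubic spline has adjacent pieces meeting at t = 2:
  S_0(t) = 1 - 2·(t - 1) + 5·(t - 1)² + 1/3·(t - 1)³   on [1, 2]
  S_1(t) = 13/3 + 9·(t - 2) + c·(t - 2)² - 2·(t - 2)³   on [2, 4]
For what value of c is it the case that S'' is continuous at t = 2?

S_0''(t) = 10 + 2·(t - 1), so S_0''(2) = 12. On the right, S_1''(2) = 2c, so c = 6.

6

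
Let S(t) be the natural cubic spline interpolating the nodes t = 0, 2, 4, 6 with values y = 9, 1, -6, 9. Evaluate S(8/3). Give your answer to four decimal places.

-2.6074

With σ_i denoting the second derivative at x_i, h_i = 2, 2, 2, and Δ_i = (y_(i+1) − y_i)/h_i = -4, -7/2, 15/2:
  2·σ_0 + 8·σ_1 + 2·σ_2 = 6(Δ_1 - Δ_0) = 3
  2·σ_1 + 8·σ_2 + 2·σ_3 = 6(Δ_2 - Δ_1) = 66
Natural end conditions: σ_0 = σ_3 = 0.
Solving the tridiagonal system: σ_0 = 0, σ_1 = -9/5, σ_2 = 87/10, σ_3 = 0.
On [2, 4], S(t) = 1 - 26/5·(t - 2) - 9/10·(t - 2)² + 7/8·(t - 2)³.
With (t - 2) = 2/3: S(8/3) = -352/135.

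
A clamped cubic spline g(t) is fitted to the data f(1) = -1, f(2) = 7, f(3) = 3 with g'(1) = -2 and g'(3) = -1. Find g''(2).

-37

With M_i denoting the second derivative at x_i, h_i = 1, 1, and Δ_i = (y_(i+1) − y_i)/h_i = 8, -4:
  1·M_0 + 4·M_1 + 1·M_2 = 6(Δ_1 - Δ_0) = -72
Clamped end conditions give two more equations: 2h_0·M_0 + h_0·M_1 = 6(Δ_0 - g'(1)) = 60 and h_1·M_1 + 2h_1·M_2 = 6(g'(3) - Δ_1) = 18.
Hence M_0 = 97/2, M_1 = -37, M_2 = 55/2.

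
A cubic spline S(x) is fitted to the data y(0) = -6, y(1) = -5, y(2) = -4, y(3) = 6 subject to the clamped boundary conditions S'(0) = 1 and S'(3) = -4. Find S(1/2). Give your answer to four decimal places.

Let σ_i = S''(x_i). Step sizes h_i = 1, 1, 1; slopes of the chords Δ_i = (y_(i+1) - y_i)/h_i = 1, 1, 10.
  1·σ_0 + 4·σ_1 + 1·σ_2 = 6(Δ_1 - Δ_0) = 0
  1·σ_1 + 4·σ_2 + 1·σ_3 = 6(Δ_2 - Δ_1) = 54
Clamped end conditions give two more equations: 2h_0·σ_0 + h_0·σ_1 = 6(Δ_0 - S'(0)) = 0 and h_2·σ_2 + 2h_2·σ_3 = 6(S'(3) - Δ_2) = -84.
Solving the tridiagonal system: σ_0 = 64/15, σ_1 = -128/15, σ_2 = 448/15, σ_3 = -854/15.
On [0, 1], S(x) = -6 + 1·x + 32/15·x² - 32/15·x³.
With x = 1/2: S(1/2) = -157/30.

-5.2333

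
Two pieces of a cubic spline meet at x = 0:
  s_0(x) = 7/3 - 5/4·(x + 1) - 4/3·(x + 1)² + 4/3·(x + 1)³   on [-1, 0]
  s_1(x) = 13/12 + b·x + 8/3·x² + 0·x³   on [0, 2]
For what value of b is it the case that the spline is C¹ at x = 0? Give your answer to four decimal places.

s_0'(x) = -5/4 - 8/3·(x + 1) + 4·(x + 1)², so s_0'(0) = 1/12. On the right, s_1'(0) = b, so b = 1/12.

0.0833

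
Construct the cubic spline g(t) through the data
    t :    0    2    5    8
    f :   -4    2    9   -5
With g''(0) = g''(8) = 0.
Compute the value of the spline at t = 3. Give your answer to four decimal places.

5.5766

With σ_i denoting the second derivative at x_i, h_i = 2, 3, 3, and Δ_i = (y_(i+1) − y_i)/h_i = 3, 7/3, -14/3:
  2·σ_0 + 10·σ_1 + 3·σ_2 = 6(Δ_1 - Δ_0) = -4
  3·σ_1 + 12·σ_2 + 3·σ_3 = 6(Δ_2 - Δ_1) = -42
Natural end conditions: σ_0 = σ_3 = 0.
Solving: σ_0 = 0, σ_1 = 26/37, σ_2 = -136/37, σ_3 = 0.
On [2, 5], g(t) = 2 + 385/111·(t - 2) + 13/37·(t - 2)² - 9/37·(t - 2)³.
With (t - 2) = 1: g(3) = 619/111.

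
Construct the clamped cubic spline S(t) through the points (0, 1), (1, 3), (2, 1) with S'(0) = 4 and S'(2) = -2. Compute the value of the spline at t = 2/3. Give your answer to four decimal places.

Put M_i = S'' at the i-th knot. Here h = (1, 1) and Δ = (2, -2), so the interior equations h_(i-1)·M_(i-1) + 2(h_(i-1)+h_i)·M_i + h_i·M_(i+1) = 6(Δ_i − Δ_(i-1)) read
  1·M_0 + 4·M_1 + 1·M_2 = 6(Δ_1 - Δ_0) = -24
Clamped end conditions give two more equations: 2h_0·M_0 + h_0·M_1 = 6(Δ_0 - S'(0)) = -12 and h_1·M_1 + 2h_1·M_2 = 6(S'(2) - Δ_1) = 0.
Solving: M_0 = -3, M_1 = -6, M_2 = 3.
On [0, 1], S(t) = 1 + 4·t - 3/2·t² - 1/2·t³.
With t = 2/3: S(2/3) = 77/27.

2.8519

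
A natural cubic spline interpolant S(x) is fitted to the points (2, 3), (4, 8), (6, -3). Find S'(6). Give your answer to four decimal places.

Put σ_i = S'' at the i-th knot. Here h = (2, 2) and Δ = (5/2, -11/2), so the interior equations h_(i-1)·σ_(i-1) + 2(h_(i-1)+h_i)·σ_i + h_i·σ_(i+1) = 6(Δ_i − Δ_(i-1)) read
  2·σ_0 + 8·σ_1 + 2·σ_2 = 6(Δ_1 - Δ_0) = -48
Natural end conditions: σ_0 = σ_2 = 0.
Hence σ_0 = 0, σ_1 = -6, σ_2 = 0.
On [4, 6], S'(x) = b_1 + 2c_1·(x - 4) + 3d_1·(x - 4)² with b_1 = Δ_1 - h_1(2σ_1 + σ_2)/6 = -3/2, c_1 = σ_1/2 = -3, d_1 = (σ_2 - σ_1)/(6h_1) = 1/2. So S'(6) = -15/2.

-7.5000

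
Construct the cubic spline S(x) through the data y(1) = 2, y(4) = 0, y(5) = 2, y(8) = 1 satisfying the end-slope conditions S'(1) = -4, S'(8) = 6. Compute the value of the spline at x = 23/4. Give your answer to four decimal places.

1.2148

With M_i denoting the second derivative at x_i, h_i = 3, 1, 3, and Δ_i = (y_(i+1) − y_i)/h_i = -2/3, 2, -1/3:
  3·M_0 + 8·M_1 + 1·M_2 = 6(Δ_1 - Δ_0) = 16
  1·M_1 + 8·M_2 + 3·M_3 = 6(Δ_2 - Δ_1) = -14
Clamped end conditions give two more equations: 2h_0·M_0 + h_0·M_1 = 6(Δ_0 - S'(1)) = 20 and h_2·M_2 + 2h_2·M_3 = 6(S'(8) - Δ_2) = 38.
Forward elimination and back-substitution give M_0 = 406/165, M_1 = 96/55, M_2 = -294/55, M_3 = 1486/165.
On [5, 8], S(x) = 2 + 28/55·(x - 5) - 147/55·(x - 5)² + 1184/1485·(x - 5)³.
With (x - 5) = 3/4: S(23/4) = 1069/880.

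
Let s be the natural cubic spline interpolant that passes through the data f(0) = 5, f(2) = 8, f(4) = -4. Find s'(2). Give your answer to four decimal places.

Write σ_i for s''(x_i). With h_i = 2, 2 and divided differences Δ_i = 3/2, -6, the continuity of s' gives the tridiagonal system
  2·σ_0 + 8·σ_1 + 2·σ_2 = 6(Δ_1 - Δ_0) = -45
Natural end conditions: σ_0 = σ_2 = 0.
Solving: σ_0 = 0, σ_1 = -45/8, σ_2 = 0.
On [2, 4], s'(x) = b_1 + 2c_1·(x - 2) + 3d_1·(x - 2)² with b_1 = Δ_1 - h_1(2σ_1 + σ_2)/6 = -9/4, c_1 = σ_1/2 = -45/16, d_1 = (σ_2 - σ_1)/(6h_1) = 15/32. So s'(2) = -9/4.

-2.2500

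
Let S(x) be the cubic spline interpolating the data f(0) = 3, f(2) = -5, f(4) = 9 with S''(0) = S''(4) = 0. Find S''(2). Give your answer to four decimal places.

Write σ_i for S''(x_i). With h_i = 2, 2 and divided differences Δ_i = -4, 7, the continuity of S' gives the tridiagonal system
  2·σ_0 + 8·σ_1 + 2·σ_2 = 6(Δ_1 - Δ_0) = 66
Natural end conditions: σ_0 = σ_2 = 0.
Forward elimination and back-substitution give σ_0 = 0, σ_1 = 33/4, σ_2 = 0.

8.2500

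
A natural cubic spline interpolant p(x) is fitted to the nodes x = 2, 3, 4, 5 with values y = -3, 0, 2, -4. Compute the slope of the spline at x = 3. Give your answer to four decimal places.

3.5333

With σ_i denoting the second derivative at x_i, h_i = 1, 1, 1, and Δ_i = (y_(i+1) − y_i)/h_i = 3, 2, -6:
  1·σ_0 + 4·σ_1 + 1·σ_2 = 6(Δ_1 - Δ_0) = -6
  1·σ_1 + 4·σ_2 + 1·σ_3 = 6(Δ_2 - Δ_1) = -48
Natural end conditions: σ_0 = σ_3 = 0.
Solving: σ_0 = 0, σ_1 = 8/5, σ_2 = -62/5, σ_3 = 0.
On [3, 4], p'(x) = b_1 + 2c_1·(x - 3) + 3d_1·(x - 3)² with b_1 = Δ_1 - h_1(2σ_1 + σ_2)/6 = 53/15, c_1 = σ_1/2 = 4/5, d_1 = (σ_2 - σ_1)/(6h_1) = -7/3. So p'(3) = 53/15.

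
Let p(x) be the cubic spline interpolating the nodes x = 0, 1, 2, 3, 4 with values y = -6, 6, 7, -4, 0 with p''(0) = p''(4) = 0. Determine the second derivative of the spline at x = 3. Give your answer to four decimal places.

28.0714

With M_i denoting the second derivative at x_i, h_i = 1, 1, 1, 1, and Δ_i = (y_(i+1) − y_i)/h_i = 12, 1, -11, 4:
  1·M_0 + 4·M_1 + 1·M_2 = 6(Δ_1 - Δ_0) = -66
  1·M_1 + 4·M_2 + 1·M_3 = 6(Δ_2 - Δ_1) = -72
  1·M_2 + 4·M_3 + 1·M_4 = 6(Δ_3 - Δ_2) = 90
Natural end conditions: M_0 = M_4 = 0.
Solving the tridiagonal system: M_0 = 0, M_1 = -153/14, M_2 = -156/7, M_3 = 393/14, M_4 = 0.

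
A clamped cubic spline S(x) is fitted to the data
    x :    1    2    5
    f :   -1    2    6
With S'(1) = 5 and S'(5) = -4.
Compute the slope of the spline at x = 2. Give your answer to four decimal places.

2.5000

Write M_i for S''(x_i). With h_i = 1, 3 and divided differences Δ_i = 3, 4/3, the continuity of S' gives the tridiagonal system
  1·M_0 + 8·M_1 + 3·M_2 = 6(Δ_1 - Δ_0) = -10
Clamped end conditions give two more equations: 2h_0·M_0 + h_0·M_1 = 6(Δ_0 - S'(1)) = -12 and h_1·M_1 + 2h_1·M_2 = 6(S'(5) - Δ_1) = -32.
Hence M_0 = -7, M_1 = 2, M_2 = -19/3.
On [2, 5], S'(x) = b_1 + 2c_1·(x - 2) + 3d_1·(x - 2)² with b_1 = Δ_1 - h_1(2M_1 + M_2)/6 = 5/2, c_1 = M_1/2 = 1, d_1 = (M_2 - M_1)/(6h_1) = -25/54. So S'(2) = 5/2.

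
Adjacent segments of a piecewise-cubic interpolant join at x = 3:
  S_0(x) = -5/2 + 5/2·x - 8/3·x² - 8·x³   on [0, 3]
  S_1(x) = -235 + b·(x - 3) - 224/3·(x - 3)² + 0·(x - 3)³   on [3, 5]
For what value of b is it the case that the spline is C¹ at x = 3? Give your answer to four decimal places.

S_0'(x) = 5/2 - 16/3·x - 24·x², so S_0'(3) = -459/2. On the right, S_1'(3) = b, so b = -459/2.

-229.5000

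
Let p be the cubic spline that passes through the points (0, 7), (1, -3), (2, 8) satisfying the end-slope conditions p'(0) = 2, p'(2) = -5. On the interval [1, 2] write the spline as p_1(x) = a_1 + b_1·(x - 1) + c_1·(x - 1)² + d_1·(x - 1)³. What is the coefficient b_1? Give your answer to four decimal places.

Let σ_i = p''(x_i). Step sizes h_i = 1, 1; slopes of the chords Δ_i = (y_(i+1) - y_i)/h_i = -10, 11.
  1·σ_0 + 4·σ_1 + 1·σ_2 = 6(Δ_1 - Δ_0) = 126
Clamped end conditions give two more equations: 2h_0·σ_0 + h_0·σ_1 = 6(Δ_0 - p'(0)) = -72 and h_1·σ_1 + 2h_1·σ_2 = 6(p'(2) - Δ_1) = -96.
Solving the tridiagonal system: σ_0 = -71, σ_1 = 70, σ_2 = -83.
On [1, 2], with p_1(x) = a_1 + b_1·(x - 1) + c_1·(x - 1)² + d_1·(x - 1)³: c_1 = σ_1/2 = 35, d_1 = (σ_2 - σ_1)/(6h_1) = -51/2, b_1 = Δ_1 - h_1(2σ_1 + σ_2)/6 = 3/2.

1.5000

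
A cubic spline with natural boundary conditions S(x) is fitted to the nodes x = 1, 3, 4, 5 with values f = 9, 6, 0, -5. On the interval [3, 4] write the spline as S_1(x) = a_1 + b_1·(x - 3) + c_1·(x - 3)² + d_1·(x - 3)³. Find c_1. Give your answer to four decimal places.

Let M_i = S''(x_i). Step sizes h_i = 2, 1, 1; slopes of the chords Δ_i = (y_(i+1) - y_i)/h_i = -3/2, -6, -5.
  2·M_0 + 6·M_1 + 1·M_2 = 6(Δ_1 - Δ_0) = -27
  1·M_1 + 4·M_2 + 1·M_3 = 6(Δ_2 - Δ_1) = 6
Natural end conditions: M_0 = M_3 = 0.
Solving the tridiagonal system: M_0 = 0, M_1 = -114/23, M_2 = 63/23, M_3 = 0.
On [3, 4], with S_1(x) = a_1 + b_1·(x - 3) + c_1·(x - 3)² + d_1·(x - 3)³: c_1 = M_1/2 = -57/23, d_1 = (M_2 - M_1)/(6h_1) = 59/46, b_1 = Δ_1 - h_1(2M_1 + M_2)/6 = -221/46.

-2.4783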